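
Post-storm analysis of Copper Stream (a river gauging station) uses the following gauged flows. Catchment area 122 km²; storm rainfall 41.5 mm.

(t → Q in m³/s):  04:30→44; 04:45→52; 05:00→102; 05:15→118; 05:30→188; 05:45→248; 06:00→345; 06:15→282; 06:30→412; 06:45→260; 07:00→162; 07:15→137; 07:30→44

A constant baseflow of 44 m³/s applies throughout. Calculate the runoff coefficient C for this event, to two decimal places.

C ≈ 0.32

ΣQ_DR = 1822 m³/s; V = ΣQ_DR·Δt = 1.640 × 10^6 m³.
Runoff depth d = V / A = 13.44 mm.
C = d / P = 13.44 / 41.5 = 0.32.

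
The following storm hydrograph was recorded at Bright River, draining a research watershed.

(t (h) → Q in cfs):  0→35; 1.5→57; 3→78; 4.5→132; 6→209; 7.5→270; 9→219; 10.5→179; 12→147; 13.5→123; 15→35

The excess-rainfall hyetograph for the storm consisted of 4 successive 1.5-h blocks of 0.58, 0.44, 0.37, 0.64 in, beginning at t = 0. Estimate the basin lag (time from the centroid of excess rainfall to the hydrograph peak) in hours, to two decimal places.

Centroid of excess rainfall: t_c = Σ P_i·t̄_i / ΣP_i = 3.0406 h (block centres at 0.75, 2.25, 3.75, 5.25 h).
Hydrograph peak occurs at t = 7.5 h, so basin lag t_L = 7.5 − 3.0406 = 4.46 h.

t_L ≈ 4.46 h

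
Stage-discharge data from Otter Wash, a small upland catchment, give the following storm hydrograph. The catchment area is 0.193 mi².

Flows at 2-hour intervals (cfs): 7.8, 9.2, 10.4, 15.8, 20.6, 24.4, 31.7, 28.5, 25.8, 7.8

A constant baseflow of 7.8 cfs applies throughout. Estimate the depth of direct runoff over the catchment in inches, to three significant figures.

Direct runoff: 0.0, 1.4, 2.6, 8.0, 12.8, 16.6, 23.9, 20.7, 18.0, 0.0 cfs; ΣQ_DR = 104.0 cfs.
V = ΣQ_DR · Δt = 104.0 × 7200 s = 7.488 × 10^5 ft³.
Over A = 0.193 mi², depth = V / A = 1.67 in.

d ≈ 1.67 in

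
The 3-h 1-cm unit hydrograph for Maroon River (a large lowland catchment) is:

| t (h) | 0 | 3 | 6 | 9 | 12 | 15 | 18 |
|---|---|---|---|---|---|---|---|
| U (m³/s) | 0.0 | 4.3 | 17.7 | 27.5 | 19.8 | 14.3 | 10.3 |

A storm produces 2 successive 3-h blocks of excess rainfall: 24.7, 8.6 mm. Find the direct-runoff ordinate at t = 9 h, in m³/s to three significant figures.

Q ≈ 83.1 m³/s

By discrete convolution, Q_j = Σ (P_i / 10 mm) · U_{j−i}.
At t = 9 h (j=3): Q = (24.7/10)·27.5 + (8.6/10)·17.7 = 83.1 m³/s.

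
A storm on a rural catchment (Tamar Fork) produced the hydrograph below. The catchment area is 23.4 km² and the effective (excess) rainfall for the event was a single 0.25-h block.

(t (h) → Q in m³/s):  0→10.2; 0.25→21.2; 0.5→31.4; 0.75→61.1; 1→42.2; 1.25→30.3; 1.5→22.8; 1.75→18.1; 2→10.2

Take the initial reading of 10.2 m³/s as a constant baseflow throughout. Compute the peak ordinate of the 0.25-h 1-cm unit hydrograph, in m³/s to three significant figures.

Direct runoff: 0.0, 11.0, 21.2, 50.9, 32.0, 20.1, 12.6, 7.9, 0.0 m³/s; ΣQ_DR = 155.7 m³/s, peak = 50.9 m³/s.
Runoff depth d = ΣQ_DR·Δt / A = 155.7 × 900 / (23.4 km²) = 5.988 mm.
The 1-cm UH is the DRH scaled by (10 mm)/d, so U_p = 50.9 × 10/5.988 = 85.0 m³/s.

U_p ≈ 85.0 m³/s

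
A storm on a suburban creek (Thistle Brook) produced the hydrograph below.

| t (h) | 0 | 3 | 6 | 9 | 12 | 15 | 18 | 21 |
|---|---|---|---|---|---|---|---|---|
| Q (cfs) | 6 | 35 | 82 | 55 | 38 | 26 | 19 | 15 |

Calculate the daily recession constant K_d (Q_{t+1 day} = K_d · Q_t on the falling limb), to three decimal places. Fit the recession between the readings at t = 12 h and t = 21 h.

K_d ≈ 0.084

Between t = 12 h and t = 21 h the flow falls from 38 to 15 cfs over 3×3 h = 9 h.
Per-interval ratio K = (15/38)^(1/3) = 0.7336; K_d = K^(24/3) = 0.084.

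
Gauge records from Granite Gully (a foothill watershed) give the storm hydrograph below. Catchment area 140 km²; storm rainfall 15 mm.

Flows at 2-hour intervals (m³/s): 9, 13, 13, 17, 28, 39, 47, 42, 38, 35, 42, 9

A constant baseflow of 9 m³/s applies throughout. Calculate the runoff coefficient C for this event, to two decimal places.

C ≈ 0.77

ΣQ_DR = 224.0 m³/s; V = ΣQ_DR·Δt = 1.613 × 10^6 m³.
Runoff depth d = V / A = 11.52 mm.
C = d / P = 11.52 / 15 = 0.77.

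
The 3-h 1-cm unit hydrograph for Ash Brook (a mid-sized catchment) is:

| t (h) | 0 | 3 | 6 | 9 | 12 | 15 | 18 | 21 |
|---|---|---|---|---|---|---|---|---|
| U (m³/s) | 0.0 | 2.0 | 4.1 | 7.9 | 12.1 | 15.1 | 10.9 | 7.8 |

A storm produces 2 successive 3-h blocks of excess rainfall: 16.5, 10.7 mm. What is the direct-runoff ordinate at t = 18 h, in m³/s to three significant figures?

By discrete convolution, Q_j = Σ (P_i / 10 mm) · U_{j−i}.
At t = 18 h (j=6): Q = (16.5/10)·10.9 + (10.7/10)·15.1 = 34.1 m³/s.

Q ≈ 34.1 m³/s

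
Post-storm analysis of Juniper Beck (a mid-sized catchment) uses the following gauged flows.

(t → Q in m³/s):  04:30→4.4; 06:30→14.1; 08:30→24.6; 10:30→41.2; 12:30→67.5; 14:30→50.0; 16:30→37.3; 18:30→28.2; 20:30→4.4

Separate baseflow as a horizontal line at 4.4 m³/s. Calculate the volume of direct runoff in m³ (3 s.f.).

V ≈ 1.67 × 10^6 m³

Direct-runoff ordinates (Q − Q_b): 0.0, 9.7, 20.2, 36.8, 63.1, 45.6, 32.9, 23.8, 0.0 m³/s.
ΣQ_DR = 232.1 m³/s.
With Δt = 2 h = 7200 s, V = ΣQ_DR · Δt = 232.1 × 7200 = 1.67 × 10^6 m³.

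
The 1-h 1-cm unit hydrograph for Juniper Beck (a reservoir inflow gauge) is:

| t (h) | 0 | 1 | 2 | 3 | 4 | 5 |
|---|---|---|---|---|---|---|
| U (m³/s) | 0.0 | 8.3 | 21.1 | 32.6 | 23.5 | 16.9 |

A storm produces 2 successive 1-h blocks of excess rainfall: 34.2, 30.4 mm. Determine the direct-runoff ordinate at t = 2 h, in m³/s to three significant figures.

By discrete convolution, Q_j = Σ (P_i / 10 mm) · U_{j−i}.
At t = 2 h (j=2): Q = (34.2/10)·21.1 + (30.4/10)·8.3 = 97.4 m³/s.

Q ≈ 97.4 m³/s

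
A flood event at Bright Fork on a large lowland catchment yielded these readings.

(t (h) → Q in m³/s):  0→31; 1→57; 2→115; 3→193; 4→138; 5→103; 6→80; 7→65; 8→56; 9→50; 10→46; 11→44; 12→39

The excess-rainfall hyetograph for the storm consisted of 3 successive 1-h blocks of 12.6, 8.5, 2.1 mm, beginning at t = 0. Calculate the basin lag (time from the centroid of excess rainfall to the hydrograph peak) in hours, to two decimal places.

Centroid of excess rainfall: t_c = Σ P_i·t̄_i / ΣP_i = 1.0474 h (block centres at 0.5, 1.5, 2.5 h).
Hydrograph peak occurs at t = 3 h, so basin lag t_L = 3 − 1.0474 = 1.95 h.

t_L ≈ 1.95 h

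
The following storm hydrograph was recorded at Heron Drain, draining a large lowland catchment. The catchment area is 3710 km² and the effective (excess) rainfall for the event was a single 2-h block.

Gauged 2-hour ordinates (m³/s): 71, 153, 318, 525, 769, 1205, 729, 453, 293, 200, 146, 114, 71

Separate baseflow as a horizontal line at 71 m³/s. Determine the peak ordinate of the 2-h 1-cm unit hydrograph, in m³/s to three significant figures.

Direct runoff: 0.0, 82.0, 247.0, 454.0, 698.0, 1134.0, 658.0, 382.0, 222.0, 129.0, 75.0, 43.0, 0.0 m³/s; ΣQ_DR = 4124 m³/s, peak = 1134.0 m³/s.
Runoff depth d = ΣQ_DR·Δt / A = 4124 × 7200 / (3710 km²) = 8.003 mm.
The 1-cm UH is the DRH scaled by (10 mm)/d, so U_p = 1134.0 × 10/8.003 = 1420 m³/s.

U_p ≈ 1420 m³/s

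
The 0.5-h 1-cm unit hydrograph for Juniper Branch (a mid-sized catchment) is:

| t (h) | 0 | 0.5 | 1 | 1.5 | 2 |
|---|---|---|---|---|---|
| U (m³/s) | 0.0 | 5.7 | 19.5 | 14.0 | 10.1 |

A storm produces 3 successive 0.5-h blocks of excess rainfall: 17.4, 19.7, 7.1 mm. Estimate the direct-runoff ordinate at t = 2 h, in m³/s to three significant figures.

By discrete convolution, Q_j = Σ (P_i / 10 mm) · U_{j−i}.
At t = 2 h (j=4): Q = (17.4/10)·10.1 + (19.7/10)·14.0 + (7.1/10)·19.5 = 59.0 m³/s.

Q ≈ 59.0 m³/s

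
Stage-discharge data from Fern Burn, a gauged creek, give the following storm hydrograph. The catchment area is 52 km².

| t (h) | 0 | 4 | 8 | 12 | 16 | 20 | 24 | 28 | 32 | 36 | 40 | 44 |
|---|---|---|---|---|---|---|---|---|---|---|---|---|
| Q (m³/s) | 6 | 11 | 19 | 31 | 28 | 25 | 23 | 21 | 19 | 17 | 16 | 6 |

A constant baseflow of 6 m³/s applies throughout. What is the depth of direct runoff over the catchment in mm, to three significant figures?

d ≈ 41.5 mm

Direct runoff: 0.0, 5.0, 13.0, 25.0, 22.0, 19.0, 17.0, 15.0, 13.0, 11.0, 10.0, 0.0 m³/s; ΣQ_DR = 150.0 m³/s.
V = ΣQ_DR · Δt = 150.0 × 14400 s = 2.160 × 10^6 m³.
Over A = 52 km², depth = V / A = 41.5 mm.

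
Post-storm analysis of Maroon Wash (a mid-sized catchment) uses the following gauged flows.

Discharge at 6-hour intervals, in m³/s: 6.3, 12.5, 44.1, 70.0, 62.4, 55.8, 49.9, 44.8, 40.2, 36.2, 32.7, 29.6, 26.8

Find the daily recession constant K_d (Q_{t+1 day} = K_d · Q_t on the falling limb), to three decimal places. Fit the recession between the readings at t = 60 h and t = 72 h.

K_d ≈ 0.672

Between t = 60 h and t = 72 h the flow falls from 32.7 to 26.8 m³/s over 2×6 h = 12 h.
Per-interval ratio K = (26.8/32.7)^(1/2) = 0.9053; K_d = K^(24/6) = 0.672.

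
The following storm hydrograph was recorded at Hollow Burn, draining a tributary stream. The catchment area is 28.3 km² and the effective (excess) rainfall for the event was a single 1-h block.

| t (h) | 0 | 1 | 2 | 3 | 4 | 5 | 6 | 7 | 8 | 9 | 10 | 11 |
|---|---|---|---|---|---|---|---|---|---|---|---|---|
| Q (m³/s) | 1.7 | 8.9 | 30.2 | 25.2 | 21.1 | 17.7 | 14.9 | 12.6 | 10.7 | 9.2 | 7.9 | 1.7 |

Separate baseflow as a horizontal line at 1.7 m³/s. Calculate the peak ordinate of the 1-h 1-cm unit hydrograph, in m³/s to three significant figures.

U_p ≈ 15.8 m³/s

Direct runoff: 0.0, 7.2, 28.5, 23.5, 19.4, 16.0, 13.2, 10.9, 9.0, 7.5, 6.2, 0.0 m³/s; ΣQ_DR = 141.4 m³/s, peak = 28.5 m³/s.
Runoff depth d = ΣQ_DR·Δt / A = 141.4 × 3600 / (28.3 km²) = 17.99 mm.
The 1-cm UH is the DRH scaled by (10 mm)/d, so U_p = 28.5 × 10/17.99 = 15.8 m³/s.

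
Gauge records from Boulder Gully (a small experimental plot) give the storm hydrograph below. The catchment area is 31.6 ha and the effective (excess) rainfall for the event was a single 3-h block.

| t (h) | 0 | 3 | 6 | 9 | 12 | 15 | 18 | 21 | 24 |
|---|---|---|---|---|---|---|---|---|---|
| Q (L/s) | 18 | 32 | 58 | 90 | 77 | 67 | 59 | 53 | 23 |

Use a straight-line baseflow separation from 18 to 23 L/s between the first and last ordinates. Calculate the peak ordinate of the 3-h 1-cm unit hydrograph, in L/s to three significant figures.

Direct runoff: 0.00, 13.38, 38.75, 70.12, 56.50, 45.88, 37.25, 30.62, 0.00 L/s; ΣQ_DR = 292.5 L/s, peak = 70.12 L/s.
Runoff depth d = ΣQ_DR·Δt / A = 292.5 × 10800 / (31.6 ha) = 9.997 mm.
The 1-cm UH is the DRH scaled by (10 mm)/d, so U_p = 70.12 × 10/9.997 = 70.1 L/s.

U_p ≈ 70.1 L/s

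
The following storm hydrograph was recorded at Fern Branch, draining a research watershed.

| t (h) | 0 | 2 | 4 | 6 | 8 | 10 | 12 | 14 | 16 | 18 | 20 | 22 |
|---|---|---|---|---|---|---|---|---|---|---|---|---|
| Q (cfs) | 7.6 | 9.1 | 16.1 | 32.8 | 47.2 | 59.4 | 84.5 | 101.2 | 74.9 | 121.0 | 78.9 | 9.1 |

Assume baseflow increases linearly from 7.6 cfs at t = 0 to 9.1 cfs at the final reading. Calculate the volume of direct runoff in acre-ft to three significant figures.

V ≈ 89.5 acre-ft

Direct-runoff ordinates (Q − Q_b): 0.00, 1.36, 8.23, 24.79, 39.05, 51.12, 76.08, 92.65, 66.21, 112.17, 69.94, 0.00 cfs.
ΣQ_DR = 541.6 cfs.
With Δt = 2 h = 7200 s, V = ΣQ_DR · Δt = 541.6 × 7200 = 3.90 × 10^6 ft³ = 89.5 acre-ft.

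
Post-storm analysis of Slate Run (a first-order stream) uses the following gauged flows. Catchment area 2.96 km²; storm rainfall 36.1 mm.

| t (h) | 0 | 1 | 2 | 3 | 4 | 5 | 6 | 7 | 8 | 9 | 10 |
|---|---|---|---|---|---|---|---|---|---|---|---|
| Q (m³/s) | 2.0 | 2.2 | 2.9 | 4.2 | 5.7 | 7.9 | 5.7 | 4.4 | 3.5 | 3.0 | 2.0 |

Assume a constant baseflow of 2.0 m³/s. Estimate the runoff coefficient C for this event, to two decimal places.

C ≈ 0.72

ΣQ_DR = 21.50 m³/s; V = ΣQ_DR·Δt = 77400 m³.
Runoff depth d = V / A = 26.15 mm.
C = d / P = 26.15 / 36.1 = 0.72.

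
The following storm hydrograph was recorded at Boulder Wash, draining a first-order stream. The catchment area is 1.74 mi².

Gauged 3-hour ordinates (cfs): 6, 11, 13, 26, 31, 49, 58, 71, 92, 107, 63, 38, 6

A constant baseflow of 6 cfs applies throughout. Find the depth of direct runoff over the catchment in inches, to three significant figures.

d ≈ 1.32 in

Direct runoff: 0.0, 5.0, 7.0, 20.0, 25.0, 43.0, 52.0, 65.0, 86.0, 101.0, 57.0, 32.0, 0.0 cfs; ΣQ_DR = 493.0 cfs.
V = ΣQ_DR · Δt = 493.0 × 10800 s = 5.324 × 10^6 ft³.
Over A = 1.74 mi², depth = V / A = 1.32 in.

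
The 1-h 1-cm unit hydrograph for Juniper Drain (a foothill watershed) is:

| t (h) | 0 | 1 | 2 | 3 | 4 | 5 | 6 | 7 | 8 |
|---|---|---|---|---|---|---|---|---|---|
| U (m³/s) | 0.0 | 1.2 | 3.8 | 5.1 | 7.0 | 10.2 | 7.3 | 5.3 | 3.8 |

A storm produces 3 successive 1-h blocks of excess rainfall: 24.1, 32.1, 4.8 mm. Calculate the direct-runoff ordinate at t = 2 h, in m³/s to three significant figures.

Q ≈ 13.0 m³/s

By discrete convolution, Q_j = Σ (P_i / 10 mm) · U_{j−i}.
At t = 2 h (j=2): Q = (24.1/10)·3.8 + (32.1/10)·1.2 + (4.8/10)·0.0 = 13.0 m³/s.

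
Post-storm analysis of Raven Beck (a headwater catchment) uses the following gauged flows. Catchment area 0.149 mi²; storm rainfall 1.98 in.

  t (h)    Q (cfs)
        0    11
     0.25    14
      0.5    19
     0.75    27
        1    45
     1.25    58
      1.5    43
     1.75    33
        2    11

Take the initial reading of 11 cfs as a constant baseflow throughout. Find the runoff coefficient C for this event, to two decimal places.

C ≈ 0.21

ΣQ_DR = 162.0 cfs; V = ΣQ_DR·Δt = 1.458 × 10^5 ft³.
Runoff depth d = V / A = 0.4212 in.
C = d / P = 0.4212 / 1.98 = 0.21.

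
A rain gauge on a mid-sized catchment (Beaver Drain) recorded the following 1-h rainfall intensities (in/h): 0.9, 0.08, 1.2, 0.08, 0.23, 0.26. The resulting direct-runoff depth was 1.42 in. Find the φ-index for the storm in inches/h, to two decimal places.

Only the 2 blocks with intensity above φ contribute runoff: 0.9, 1.2 in/h.
Σ(I−φ)·Δt = d  ⇒  (0.9+1.2 − 2φ)·1 = 1.42
φ = (2.100 − 1.42/1) / 2 = 0.34 in/h.

φ ≈ 0.34 in/h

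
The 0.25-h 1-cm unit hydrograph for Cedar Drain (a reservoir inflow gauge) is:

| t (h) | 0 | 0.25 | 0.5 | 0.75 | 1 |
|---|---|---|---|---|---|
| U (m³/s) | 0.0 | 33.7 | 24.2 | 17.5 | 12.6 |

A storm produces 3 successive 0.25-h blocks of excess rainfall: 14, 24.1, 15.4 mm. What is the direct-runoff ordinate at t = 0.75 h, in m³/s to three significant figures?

Q ≈ 135 m³/s

By discrete convolution, Q_j = Σ (P_i / 10 mm) · U_{j−i}.
At t = 0.75 h (j=3): Q = (14/10)·17.5 + (24.1/10)·24.2 + (15.4/10)·33.7 = 135 m³/s.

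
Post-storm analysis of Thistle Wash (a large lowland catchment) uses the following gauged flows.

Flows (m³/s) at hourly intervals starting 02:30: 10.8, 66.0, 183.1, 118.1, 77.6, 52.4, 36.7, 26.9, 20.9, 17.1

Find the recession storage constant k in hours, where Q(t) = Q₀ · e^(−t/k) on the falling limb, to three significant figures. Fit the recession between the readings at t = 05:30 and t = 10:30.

k ≈ 2.89 h

On the falling limb, Q drops from 118.1 to 20.9 m³/s between t = 05:30 and t = 10:30 (Δt = 5 h).
k = −Δt / ln(Q₂/Q₁) = −5 / ln(20.9/118.1) = 2.89 h.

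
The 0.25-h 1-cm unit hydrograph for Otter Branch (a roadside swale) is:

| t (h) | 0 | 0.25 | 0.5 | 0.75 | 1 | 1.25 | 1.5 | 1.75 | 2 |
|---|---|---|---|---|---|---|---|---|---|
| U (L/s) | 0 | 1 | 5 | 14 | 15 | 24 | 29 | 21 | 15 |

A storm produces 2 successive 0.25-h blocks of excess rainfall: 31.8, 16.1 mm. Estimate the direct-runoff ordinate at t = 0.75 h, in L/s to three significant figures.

By discrete convolution, Q_j = Σ (P_i / 10 mm) · U_{j−i}.
At t = 0.75 h (j=3): Q = (31.8/10)·14 + (16.1/10)·5 = 52.6 L/s.

Q ≈ 52.6 L/s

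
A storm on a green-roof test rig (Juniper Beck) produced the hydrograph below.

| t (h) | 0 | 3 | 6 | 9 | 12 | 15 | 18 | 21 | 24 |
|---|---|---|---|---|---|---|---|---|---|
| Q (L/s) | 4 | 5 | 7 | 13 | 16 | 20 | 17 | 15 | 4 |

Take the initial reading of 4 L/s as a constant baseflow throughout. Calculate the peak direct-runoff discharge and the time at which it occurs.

Subtracting baseflow gives direct-runoff ordinates: 0.0, 1.0, 3.0, 9.0, 12.0, 16.0, 13.0, 11.0, 0.0 L/s.
The maximum is 16.0 L/s, occurring at the reading for t = 15 h.

Q_p = 16.0 L/s at t = 15 h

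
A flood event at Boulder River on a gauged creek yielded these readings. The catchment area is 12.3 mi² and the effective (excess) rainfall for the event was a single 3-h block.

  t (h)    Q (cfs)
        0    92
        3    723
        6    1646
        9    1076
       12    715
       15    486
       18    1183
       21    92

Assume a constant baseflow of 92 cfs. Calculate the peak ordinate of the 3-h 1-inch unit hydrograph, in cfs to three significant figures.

U_p ≈ 779 cfs

Direct runoff: 0.0, 631.0, 1554.0, 984.0, 623.0, 394.0, 1091.0, 0.0 cfs; ΣQ_DR = 5277 cfs, peak = 1554.0 cfs.
Runoff depth d = ΣQ_DR·Δt / A = 5277 × 10800 / (12.3 mi²) = 1.994 in.
The 1-inch UH is the DRH scaled by (1 in)/d, so U_p = 1554.0 × 1/1.994 = 779 cfs.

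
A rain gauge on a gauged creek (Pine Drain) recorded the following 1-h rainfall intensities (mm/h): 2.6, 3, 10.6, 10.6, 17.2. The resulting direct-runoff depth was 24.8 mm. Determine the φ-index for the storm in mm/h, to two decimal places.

φ ≈ 4.53 mm/h

Only the 3 blocks with intensity above φ contribute runoff: 10.6, 10.6, 17.2 mm/h.
Σ(I−φ)·Δt = d  ⇒  (10.6+10.6+17.2 − 3φ)·1 = 24.8
φ = (38.40 − 24.8/1) / 3 = 4.53 mm/h.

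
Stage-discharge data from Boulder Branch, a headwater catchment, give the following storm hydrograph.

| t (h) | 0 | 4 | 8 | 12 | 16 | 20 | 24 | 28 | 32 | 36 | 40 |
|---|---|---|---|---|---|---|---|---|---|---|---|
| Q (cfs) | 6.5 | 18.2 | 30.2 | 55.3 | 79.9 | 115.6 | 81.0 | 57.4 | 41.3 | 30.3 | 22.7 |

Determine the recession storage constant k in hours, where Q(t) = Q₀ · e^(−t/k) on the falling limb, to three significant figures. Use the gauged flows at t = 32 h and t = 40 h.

On the falling limb, Q drops from 41.3 to 22.7 cfs between t = 32 h and t = 40 h (Δt = 8 h).
k = −Δt / ln(Q₂/Q₁) = −8 / ln(22.7/41.3) = 13.4 h.

k ≈ 13.4 h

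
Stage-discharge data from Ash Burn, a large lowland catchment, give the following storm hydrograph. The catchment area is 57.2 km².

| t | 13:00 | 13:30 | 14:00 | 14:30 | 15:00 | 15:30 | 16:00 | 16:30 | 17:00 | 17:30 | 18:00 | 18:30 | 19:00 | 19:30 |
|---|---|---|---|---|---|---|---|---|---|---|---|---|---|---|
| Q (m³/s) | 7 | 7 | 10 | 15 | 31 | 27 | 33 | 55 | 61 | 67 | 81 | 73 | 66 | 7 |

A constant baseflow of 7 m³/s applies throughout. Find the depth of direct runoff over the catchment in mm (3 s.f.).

d ≈ 13.9 mm

Direct runoff: 0.0, 0.0, 3.0, 8.0, 24.0, 20.0, 26.0, 48.0, 54.0, 60.0, 74.0, 66.0, 59.0, 0.0 m³/s; ΣQ_DR = 442.0 m³/s.
V = ΣQ_DR · Δt = 442.0 × 1800 s = 7.956 × 10^5 m³.
Over A = 57.2 km², depth = V / A = 13.9 mm.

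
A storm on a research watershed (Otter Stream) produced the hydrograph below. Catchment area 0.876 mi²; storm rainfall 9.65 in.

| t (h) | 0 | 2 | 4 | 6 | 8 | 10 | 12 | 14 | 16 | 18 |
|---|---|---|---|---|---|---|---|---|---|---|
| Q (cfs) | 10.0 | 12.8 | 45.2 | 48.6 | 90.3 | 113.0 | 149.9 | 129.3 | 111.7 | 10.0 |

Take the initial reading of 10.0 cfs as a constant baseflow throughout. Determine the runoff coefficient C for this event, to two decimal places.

ΣQ_DR = 620.8 cfs; V = ΣQ_DR·Δt = 4.470 × 10^6 ft³.
Runoff depth d = V / A = 2.196 in.
C = d / P = 2.196 / 9.65 = 0.23.

C ≈ 0.23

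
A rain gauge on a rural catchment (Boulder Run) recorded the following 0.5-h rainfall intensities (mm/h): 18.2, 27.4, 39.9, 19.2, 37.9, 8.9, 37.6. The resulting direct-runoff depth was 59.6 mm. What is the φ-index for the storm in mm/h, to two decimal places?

Only the 6 blocks with intensity above φ contribute runoff: 18.2, 27.4, 39.9, 19.2, 37.9, 37.6 mm/h.
Σ(I−φ)·Δt = d  ⇒  (18.2+27.4+39.9+19.2+37.9+37.6 − 6φ)·0.5 = 59.6
φ = (180.2 − 59.6/0.5) / 6 = 10.17 mm/h.

φ ≈ 10.17 mm/h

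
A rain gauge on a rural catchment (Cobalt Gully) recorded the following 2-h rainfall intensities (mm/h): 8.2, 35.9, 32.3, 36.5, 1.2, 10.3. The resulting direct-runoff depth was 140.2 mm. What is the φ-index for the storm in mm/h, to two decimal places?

φ ≈ 11.53 mm/h

Only the 3 blocks with intensity above φ contribute runoff: 35.9, 32.3, 36.5 mm/h.
Σ(I−φ)·Δt = d  ⇒  (35.9+32.3+36.5 − 3φ)·2 = 140.2
φ = (104.7 − 140.2/2) / 3 = 11.53 mm/h.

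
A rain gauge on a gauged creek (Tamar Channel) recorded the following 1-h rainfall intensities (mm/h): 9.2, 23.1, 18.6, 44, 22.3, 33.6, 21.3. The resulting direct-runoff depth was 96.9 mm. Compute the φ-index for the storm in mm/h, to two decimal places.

φ ≈ 11.00 mm/h

Only the 6 blocks with intensity above φ contribute runoff: 23.1, 18.6, 44, 22.3, 33.6, 21.3 mm/h.
Σ(I−φ)·Δt = d  ⇒  (23.1+18.6+44+22.3+33.6+21.3 − 6φ)·1 = 96.9
φ = (162.9 − 96.9/1) / 6 = 11.00 mm/h.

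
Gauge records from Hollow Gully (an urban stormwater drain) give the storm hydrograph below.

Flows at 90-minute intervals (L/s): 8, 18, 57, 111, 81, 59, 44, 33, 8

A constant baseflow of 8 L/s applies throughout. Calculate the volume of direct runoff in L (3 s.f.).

V ≈ 1.87 × 10^6 L

Direct-runoff ordinates (Q − Q_b): 0.0, 10.0, 49.0, 103.0, 73.0, 51.0, 36.0, 25.0, 0.0 L/s.
ΣQ_DR = 347.0 L/s.
With Δt = 1.5 h = 5400 s, V = ΣQ_DR · Δt = 347.0 × 5400 = 1.87 × 10^6 L.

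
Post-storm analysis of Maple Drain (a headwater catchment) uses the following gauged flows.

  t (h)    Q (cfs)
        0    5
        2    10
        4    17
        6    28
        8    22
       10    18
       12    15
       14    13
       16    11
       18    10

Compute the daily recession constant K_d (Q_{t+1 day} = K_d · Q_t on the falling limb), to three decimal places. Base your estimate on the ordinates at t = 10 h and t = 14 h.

K_d ≈ 0.142

Between t = 10 h and t = 14 h the flow falls from 18 to 13 cfs over 2×2 h = 4 h.
Per-interval ratio K = (13/18)^(1/2) = 0.8498; K_d = K^(24/2) = 0.142.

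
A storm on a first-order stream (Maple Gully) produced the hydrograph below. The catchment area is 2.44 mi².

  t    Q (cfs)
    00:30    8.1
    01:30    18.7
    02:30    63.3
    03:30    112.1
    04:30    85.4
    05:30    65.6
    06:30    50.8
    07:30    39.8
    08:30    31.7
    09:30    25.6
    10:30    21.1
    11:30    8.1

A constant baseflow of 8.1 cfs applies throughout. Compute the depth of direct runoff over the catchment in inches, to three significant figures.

Direct runoff: 0.0, 10.6, 55.2, 104.0, 77.3, 57.5, 42.7, 31.7, 23.6, 17.5, 13.0, 0.0 cfs; ΣQ_DR = 433.1 cfs.
V = ΣQ_DR · Δt = 433.1 × 3600 s = 1.559 × 10^6 ft³.
Over A = 2.44 mi², depth = V / A = 0.275 in.

d ≈ 0.275 in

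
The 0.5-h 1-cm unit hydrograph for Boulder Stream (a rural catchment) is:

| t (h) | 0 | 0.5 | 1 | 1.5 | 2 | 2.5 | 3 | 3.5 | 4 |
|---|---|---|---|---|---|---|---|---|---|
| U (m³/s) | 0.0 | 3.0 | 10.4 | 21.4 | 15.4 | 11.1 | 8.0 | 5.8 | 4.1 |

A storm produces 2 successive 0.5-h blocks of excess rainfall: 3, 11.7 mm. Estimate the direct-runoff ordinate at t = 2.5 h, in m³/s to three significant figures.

Q ≈ 21.3 m³/s

By discrete convolution, Q_j = Σ (P_i / 10 mm) · U_{j−i}.
At t = 2.5 h (j=5): Q = (3/10)·11.1 + (11.7/10)·15.4 = 21.3 m³/s.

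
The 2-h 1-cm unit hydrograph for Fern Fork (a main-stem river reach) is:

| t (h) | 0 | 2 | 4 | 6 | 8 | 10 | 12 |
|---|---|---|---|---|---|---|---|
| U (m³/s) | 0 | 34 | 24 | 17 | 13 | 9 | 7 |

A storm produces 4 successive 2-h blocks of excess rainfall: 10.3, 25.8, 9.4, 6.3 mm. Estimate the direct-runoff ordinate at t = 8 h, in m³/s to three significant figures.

Q ≈ 101 m³/s

By discrete convolution, Q_j = Σ (P_i / 10 mm) · U_{j−i}.
At t = 8 h (j=4): Q = (10.3/10)·13 + (25.8/10)·17 + (9.4/10)·24 + (6.3/10)·34 = 101 m³/s.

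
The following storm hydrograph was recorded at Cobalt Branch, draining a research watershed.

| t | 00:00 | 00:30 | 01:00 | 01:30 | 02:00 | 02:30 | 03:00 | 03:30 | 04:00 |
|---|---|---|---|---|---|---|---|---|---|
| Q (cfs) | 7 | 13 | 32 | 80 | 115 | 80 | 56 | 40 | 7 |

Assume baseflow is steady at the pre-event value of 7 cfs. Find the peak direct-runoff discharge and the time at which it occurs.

Q_p = 108.0 cfs at t = 02:00

Subtracting baseflow gives direct-runoff ordinates: 0.0, 6.0, 25.0, 73.0, 108.0, 73.0, 49.0, 33.0, 0.0 cfs.
The maximum is 108.0 cfs, occurring at the reading for t = 02:00.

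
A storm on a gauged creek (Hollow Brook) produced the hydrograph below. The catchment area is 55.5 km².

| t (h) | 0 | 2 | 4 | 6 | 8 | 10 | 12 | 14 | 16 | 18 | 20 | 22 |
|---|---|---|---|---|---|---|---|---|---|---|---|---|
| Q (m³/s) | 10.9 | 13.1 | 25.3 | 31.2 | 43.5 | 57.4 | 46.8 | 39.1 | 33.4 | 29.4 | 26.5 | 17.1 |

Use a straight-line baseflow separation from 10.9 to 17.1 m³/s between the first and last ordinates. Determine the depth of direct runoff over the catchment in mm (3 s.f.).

d ≈ 26.7 mm

Direct runoff: 0.00, 1.64, 13.27, 18.61, 30.35, 43.68, 32.52, 24.25, 17.99, 13.43, 9.96, 0.00 m³/s; ΣQ_DR = 205.7 m³/s.
V = ΣQ_DR · Δt = 205.7 × 7200 s = 1.481 × 10^6 m³.
Over A = 55.5 km², depth = V / A = 26.7 mm.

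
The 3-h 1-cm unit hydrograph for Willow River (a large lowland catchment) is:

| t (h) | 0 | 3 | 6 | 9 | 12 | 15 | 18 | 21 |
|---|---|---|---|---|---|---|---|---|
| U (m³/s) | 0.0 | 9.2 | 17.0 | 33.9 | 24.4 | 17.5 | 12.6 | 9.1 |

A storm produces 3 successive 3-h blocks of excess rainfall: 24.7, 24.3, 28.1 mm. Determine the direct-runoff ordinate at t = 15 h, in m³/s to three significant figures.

By discrete convolution, Q_j = Σ (P_i / 10 mm) · U_{j−i}.
At t = 15 h (j=5): Q = (24.7/10)·17.5 + (24.3/10)·24.4 + (28.1/10)·33.9 = 198 m³/s.

Q ≈ 198 m³/s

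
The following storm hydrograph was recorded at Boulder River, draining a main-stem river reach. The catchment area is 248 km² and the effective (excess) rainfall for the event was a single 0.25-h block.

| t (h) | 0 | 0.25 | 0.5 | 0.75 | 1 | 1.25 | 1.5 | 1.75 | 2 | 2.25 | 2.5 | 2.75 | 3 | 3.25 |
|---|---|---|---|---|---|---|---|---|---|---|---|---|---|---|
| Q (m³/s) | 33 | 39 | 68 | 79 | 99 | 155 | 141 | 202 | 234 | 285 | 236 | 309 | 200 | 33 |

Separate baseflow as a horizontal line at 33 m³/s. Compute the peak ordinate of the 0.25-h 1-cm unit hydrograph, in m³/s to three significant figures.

U_p ≈ 461 m³/s

Direct runoff: 0.0, 6.0, 35.0, 46.0, 66.0, 122.0, 108.0, 169.0, 201.0, 252.0, 203.0, 276.0, 167.0, 0.0 m³/s; ΣQ_DR = 1651 m³/s, peak = 276.0 m³/s.
Runoff depth d = ΣQ_DR·Δt / A = 1651 × 900 / (248 km²) = 5.992 mm.
The 1-cm UH is the DRH scaled by (10 mm)/d, so U_p = 276.0 × 10/5.992 = 461 m³/s.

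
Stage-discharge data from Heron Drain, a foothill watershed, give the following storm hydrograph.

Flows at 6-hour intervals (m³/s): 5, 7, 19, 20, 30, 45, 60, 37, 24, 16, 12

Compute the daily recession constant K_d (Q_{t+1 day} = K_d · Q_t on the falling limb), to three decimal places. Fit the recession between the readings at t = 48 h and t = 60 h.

Between t = 48 h and t = 60 h the flow falls from 24 to 12 m³/s over 2×6 h = 12 h.
Per-interval ratio K = (12/24)^(1/2) = 0.7071; K_d = K^(24/6) = 0.250.

K_d ≈ 0.250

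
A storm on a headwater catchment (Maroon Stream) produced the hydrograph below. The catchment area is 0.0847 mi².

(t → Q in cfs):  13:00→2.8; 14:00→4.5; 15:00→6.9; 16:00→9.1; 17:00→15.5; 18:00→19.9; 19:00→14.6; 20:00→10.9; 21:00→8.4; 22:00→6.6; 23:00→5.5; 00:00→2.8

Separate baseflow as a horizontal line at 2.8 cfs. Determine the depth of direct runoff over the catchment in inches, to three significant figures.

Direct runoff: 0.0, 1.7, 4.1, 6.3, 12.7, 17.1, 11.8, 8.1, 5.6, 3.8, 2.7, 0.0 cfs; ΣQ_DR = 73.90 cfs.
V = ΣQ_DR · Δt = 73.90 × 3600 s = 2.660 × 10^5 ft³.
Over A = 0.0847 mi², depth = V / A = 1.35 in.

d ≈ 1.35 in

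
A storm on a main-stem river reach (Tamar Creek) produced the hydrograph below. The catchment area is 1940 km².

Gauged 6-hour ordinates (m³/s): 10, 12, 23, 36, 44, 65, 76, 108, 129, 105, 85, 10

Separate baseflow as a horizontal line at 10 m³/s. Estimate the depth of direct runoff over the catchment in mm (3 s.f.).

Direct runoff: 0.0, 2.0, 13.0, 26.0, 34.0, 55.0, 66.0, 98.0, 119.0, 95.0, 75.0, 0.0 m³/s; ΣQ_DR = 583.0 m³/s.
V = ΣQ_DR · Δt = 583.0 × 21600 s = 1.259 × 10^7 m³.
Over A = 1940 km², depth = V / A = 6.49 mm.

d ≈ 6.49 mm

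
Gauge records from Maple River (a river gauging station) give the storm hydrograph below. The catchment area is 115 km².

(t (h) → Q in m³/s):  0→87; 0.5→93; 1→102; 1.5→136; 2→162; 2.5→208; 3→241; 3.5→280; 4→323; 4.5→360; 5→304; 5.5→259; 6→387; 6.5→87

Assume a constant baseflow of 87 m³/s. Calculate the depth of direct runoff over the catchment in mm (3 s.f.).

d ≈ 28.3 mm

Direct runoff: 0.0, 6.0, 15.0, 49.0, 75.0, 121.0, 154.0, 193.0, 236.0, 273.0, 217.0, 172.0, 300.0, 0.0 m³/s; ΣQ_DR = 1811 m³/s.
V = ΣQ_DR · Δt = 1811 × 1800 s = 3.260 × 10^6 m³.
Over A = 115 km², depth = V / A = 28.3 mm.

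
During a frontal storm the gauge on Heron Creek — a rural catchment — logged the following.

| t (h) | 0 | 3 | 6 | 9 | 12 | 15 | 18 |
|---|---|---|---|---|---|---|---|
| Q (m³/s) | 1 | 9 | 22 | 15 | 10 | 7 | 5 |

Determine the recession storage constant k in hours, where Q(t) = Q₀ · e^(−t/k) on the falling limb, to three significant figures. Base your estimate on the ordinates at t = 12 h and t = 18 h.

On the falling limb, Q drops from 10 to 5 m³/s between t = 12 h and t = 18 h (Δt = 6 h).
k = −Δt / ln(Q₂/Q₁) = −6 / ln(5/10) = 8.66 h.

k ≈ 8.66 h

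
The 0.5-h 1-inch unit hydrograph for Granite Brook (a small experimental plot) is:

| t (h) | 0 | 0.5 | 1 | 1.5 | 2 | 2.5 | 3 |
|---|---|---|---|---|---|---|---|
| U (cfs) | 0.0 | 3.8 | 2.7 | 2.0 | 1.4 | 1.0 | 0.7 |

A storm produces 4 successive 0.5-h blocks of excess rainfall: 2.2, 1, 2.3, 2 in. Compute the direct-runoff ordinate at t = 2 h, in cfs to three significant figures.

Q ≈ 18.9 cfs

By discrete convolution, Q_j = Σ (P_i / 1 in) · U_{j−i}.
At t = 2 h (j=4): Q = (2.2/1)·1.4 + (1/1)·2.0 + (2.3/1)·2.7 + (2/1)·3.8 = 18.9 cfs.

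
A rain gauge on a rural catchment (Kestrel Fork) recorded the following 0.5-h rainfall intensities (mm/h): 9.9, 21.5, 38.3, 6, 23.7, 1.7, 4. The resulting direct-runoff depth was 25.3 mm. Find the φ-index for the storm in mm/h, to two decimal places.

φ ≈ 10.97 mm/h

Only the 3 blocks with intensity above φ contribute runoff: 21.5, 38.3, 23.7 mm/h.
Σ(I−φ)·Δt = d  ⇒  (21.5+38.3+23.7 − 3φ)·0.5 = 25.3
φ = (83.50 − 25.3/0.5) / 3 = 10.97 mm/h.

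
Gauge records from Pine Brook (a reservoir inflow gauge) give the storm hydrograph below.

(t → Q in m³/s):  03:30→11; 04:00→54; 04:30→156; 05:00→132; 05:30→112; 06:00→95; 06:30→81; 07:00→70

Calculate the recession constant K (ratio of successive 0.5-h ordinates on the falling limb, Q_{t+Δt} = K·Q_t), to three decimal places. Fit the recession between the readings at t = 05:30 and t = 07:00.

K ≈ 0.855

Using the recession-limb readings at t = 05:30 and t = 07:00: Q falls from 112 to 70 m³/s over 3 intervals.
K = (Q₂/Q₁)^(1/3) = (70/112)^(1/3) = 0.855.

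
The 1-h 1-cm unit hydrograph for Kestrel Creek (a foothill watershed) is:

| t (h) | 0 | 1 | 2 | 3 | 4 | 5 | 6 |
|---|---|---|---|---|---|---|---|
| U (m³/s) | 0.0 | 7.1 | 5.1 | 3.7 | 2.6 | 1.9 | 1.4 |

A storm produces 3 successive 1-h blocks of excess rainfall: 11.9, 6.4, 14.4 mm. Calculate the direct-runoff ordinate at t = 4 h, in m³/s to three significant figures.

By discrete convolution, Q_j = Σ (P_i / 10 mm) · U_{j−i}.
At t = 4 h (j=4): Q = (11.9/10)·2.6 + (6.4/10)·3.7 + (14.4/10)·5.1 = 12.8 m³/s.

Q ≈ 12.8 m³/s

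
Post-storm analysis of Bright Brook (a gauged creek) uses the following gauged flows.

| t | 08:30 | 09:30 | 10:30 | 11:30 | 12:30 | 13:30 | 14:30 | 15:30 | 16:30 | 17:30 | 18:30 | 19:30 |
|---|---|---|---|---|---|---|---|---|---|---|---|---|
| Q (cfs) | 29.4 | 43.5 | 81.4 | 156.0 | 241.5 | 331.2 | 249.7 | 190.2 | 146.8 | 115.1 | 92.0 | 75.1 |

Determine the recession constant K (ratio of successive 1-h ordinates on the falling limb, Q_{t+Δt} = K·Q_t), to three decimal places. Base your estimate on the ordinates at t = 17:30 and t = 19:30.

K ≈ 0.808

Using the recession-limb readings at t = 17:30 and t = 19:30: Q falls from 115.1 to 75.1 cfs over 2 intervals.
K = (Q₂/Q₁)^(1/2) = (75.1/115.1)^(1/2) = 0.808.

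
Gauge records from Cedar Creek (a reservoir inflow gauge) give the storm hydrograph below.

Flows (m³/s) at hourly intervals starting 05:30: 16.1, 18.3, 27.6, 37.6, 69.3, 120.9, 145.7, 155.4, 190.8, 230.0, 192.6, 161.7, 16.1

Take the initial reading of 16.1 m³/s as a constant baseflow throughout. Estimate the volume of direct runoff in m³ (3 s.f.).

Direct-runoff ordinates (Q − Q_b): 0.0, 2.2, 11.5, 21.5, 53.2, 104.8, 129.6, 139.3, 174.7, 213.9, 176.5, 145.6, 0.0 m³/s.
ΣQ_DR = 1173 m³/s.
With Δt = 1 h = 3600 s, V = ΣQ_DR · Δt = 1173 × 3600 = 4.22 × 10^6 m³.

V ≈ 4.22 × 10^6 m³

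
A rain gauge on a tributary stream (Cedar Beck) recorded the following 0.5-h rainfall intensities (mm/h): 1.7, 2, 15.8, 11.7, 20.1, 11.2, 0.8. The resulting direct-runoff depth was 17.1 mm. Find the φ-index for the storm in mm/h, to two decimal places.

φ ≈ 6.15 mm/h

Only the 4 blocks with intensity above φ contribute runoff: 15.8, 11.7, 20.1, 11.2 mm/h.
Σ(I−φ)·Δt = d  ⇒  (15.8+11.7+20.1+11.2 − 4φ)·0.5 = 17.1
φ = (58.80 − 17.1/0.5) / 4 = 6.15 mm/h.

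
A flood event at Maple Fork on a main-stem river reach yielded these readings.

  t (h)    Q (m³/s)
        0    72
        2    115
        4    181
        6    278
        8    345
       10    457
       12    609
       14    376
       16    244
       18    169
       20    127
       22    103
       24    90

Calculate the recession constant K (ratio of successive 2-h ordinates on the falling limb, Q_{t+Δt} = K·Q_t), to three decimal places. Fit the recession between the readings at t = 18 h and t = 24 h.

Using the recession-limb readings at t = 18 h and t = 24 h: Q falls from 169 to 90 m³/s over 3 intervals.
K = (Q₂/Q₁)^(1/3) = (90/169)^(1/3) = 0.811.

K ≈ 0.811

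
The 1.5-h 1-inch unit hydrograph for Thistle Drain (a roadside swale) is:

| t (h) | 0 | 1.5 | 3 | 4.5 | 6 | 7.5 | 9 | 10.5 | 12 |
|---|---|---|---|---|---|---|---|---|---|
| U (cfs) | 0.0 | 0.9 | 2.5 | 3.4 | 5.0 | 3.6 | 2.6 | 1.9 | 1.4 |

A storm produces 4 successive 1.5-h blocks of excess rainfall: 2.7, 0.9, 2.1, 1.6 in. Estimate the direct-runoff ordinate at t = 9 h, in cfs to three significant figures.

Q ≈ 26.2 cfs

By discrete convolution, Q_j = Σ (P_i / 1 in) · U_{j−i}.
At t = 9 h (j=6): Q = (2.7/1)·2.6 + (0.9/1)·3.6 + (2.1/1)·5.0 + (1.6/1)·3.4 = 26.2 cfs.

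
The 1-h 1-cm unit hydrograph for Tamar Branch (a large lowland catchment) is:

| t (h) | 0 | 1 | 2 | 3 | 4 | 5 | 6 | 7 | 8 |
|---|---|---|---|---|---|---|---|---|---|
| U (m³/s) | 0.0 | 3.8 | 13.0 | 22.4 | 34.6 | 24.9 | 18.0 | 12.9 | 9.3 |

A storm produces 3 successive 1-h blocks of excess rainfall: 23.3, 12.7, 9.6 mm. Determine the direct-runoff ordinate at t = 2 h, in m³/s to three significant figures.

By discrete convolution, Q_j = Σ (P_i / 10 mm) · U_{j−i}.
At t = 2 h (j=2): Q = (23.3/10)·13.0 + (12.7/10)·3.8 + (9.6/10)·0.0 = 35.1 m³/s.

Q ≈ 35.1 m³/s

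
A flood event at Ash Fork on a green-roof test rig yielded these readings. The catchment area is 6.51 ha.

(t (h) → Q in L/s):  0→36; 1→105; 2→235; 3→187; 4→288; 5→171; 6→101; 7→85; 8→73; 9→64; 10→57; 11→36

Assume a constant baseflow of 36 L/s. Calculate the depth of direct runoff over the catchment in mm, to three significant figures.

d ≈ 55.6 mm

Direct runoff: 0.0, 69.0, 199.0, 151.0, 252.0, 135.0, 65.0, 49.0, 37.0, 28.0, 21.0, 0.0 L/s; ΣQ_DR = 1006 L/s.
V = ΣQ_DR · Δt = 1006 × 3600 s = 3.622 × 10^6 L.
Over A = 6.51 ha, depth = V / A = 55.6 mm.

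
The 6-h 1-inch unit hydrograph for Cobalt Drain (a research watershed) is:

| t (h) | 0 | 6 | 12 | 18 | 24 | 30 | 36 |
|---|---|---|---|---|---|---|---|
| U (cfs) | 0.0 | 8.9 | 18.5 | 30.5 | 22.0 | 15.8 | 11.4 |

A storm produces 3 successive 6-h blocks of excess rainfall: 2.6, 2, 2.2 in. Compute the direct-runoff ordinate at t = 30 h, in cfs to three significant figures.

Q ≈ 152 cfs

By discrete convolution, Q_j = Σ (P_i / 1 in) · U_{j−i}.
At t = 30 h (j=5): Q = (2.6/1)·15.8 + (2/1)·22.0 + (2.2/1)·30.5 = 152 cfs.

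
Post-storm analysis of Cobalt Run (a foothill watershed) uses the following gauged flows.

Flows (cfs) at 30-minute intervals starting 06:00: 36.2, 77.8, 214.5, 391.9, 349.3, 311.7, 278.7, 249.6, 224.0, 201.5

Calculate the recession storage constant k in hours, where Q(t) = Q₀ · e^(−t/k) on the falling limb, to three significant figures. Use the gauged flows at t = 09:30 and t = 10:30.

k ≈ 4.67 h

On the falling limb, Q drops from 249.6 to 201.5 cfs between t = 09:30 and t = 10:30 (Δt = 1 h).
k = −Δt / ln(Q₂/Q₁) = −1 / ln(201.5/249.6) = 4.67 h.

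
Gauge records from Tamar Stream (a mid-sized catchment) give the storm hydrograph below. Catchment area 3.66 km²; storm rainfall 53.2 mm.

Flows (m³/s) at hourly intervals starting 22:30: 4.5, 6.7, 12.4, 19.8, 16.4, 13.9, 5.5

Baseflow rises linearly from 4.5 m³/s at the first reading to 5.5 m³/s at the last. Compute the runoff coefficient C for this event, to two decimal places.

C ≈ 0.82

ΣQ_DR = 44.20 m³/s; V = ΣQ_DR·Δt = 1.591 × 10^5 m³.
Runoff depth d = V / A = 43.48 mm.
C = d / P = 43.48 / 53.2 = 0.82.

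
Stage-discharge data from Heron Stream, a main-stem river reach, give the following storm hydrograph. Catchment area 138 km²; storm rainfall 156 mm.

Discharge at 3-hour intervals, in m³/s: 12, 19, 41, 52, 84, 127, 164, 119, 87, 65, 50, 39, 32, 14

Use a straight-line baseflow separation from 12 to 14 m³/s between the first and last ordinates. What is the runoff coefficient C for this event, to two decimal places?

ΣQ_DR = 723.0 m³/s; V = ΣQ_DR·Δt = 7.808 × 10^6 m³.
Runoff depth d = V / A = 56.58 mm.
C = d / P = 56.58 / 156 = 0.36.

C ≈ 0.36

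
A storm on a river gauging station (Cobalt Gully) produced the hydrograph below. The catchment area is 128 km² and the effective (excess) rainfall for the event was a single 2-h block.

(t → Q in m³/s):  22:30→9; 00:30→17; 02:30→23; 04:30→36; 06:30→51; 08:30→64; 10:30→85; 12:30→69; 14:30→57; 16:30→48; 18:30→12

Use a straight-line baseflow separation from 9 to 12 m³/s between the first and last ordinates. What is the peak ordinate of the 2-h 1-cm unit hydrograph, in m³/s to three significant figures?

Direct runoff: 0.00, 7.70, 13.40, 26.10, 40.80, 53.50, 74.20, 57.90, 45.60, 36.30, 0.00 m³/s; ΣQ_DR = 355.5 m³/s, peak = 74.20 m³/s.
Runoff depth d = ΣQ_DR·Δt / A = 355.5 × 7200 / (128 km²) = 20.00 mm.
The 1-cm UH is the DRH scaled by (10 mm)/d, so U_p = 74.20 × 10/20.00 = 37.1 m³/s.

U_p ≈ 37.1 m³/s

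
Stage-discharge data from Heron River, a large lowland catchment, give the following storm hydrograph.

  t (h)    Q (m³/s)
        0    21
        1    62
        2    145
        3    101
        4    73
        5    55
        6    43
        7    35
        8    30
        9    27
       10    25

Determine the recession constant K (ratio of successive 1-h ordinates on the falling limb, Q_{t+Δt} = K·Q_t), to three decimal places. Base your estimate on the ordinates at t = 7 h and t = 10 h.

Using the recession-limb readings at t = 7 h and t = 10 h: Q falls from 35 to 25 m³/s over 3 intervals.
K = (Q₂/Q₁)^(1/3) = (25/35)^(1/3) = 0.894.

K ≈ 0.894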